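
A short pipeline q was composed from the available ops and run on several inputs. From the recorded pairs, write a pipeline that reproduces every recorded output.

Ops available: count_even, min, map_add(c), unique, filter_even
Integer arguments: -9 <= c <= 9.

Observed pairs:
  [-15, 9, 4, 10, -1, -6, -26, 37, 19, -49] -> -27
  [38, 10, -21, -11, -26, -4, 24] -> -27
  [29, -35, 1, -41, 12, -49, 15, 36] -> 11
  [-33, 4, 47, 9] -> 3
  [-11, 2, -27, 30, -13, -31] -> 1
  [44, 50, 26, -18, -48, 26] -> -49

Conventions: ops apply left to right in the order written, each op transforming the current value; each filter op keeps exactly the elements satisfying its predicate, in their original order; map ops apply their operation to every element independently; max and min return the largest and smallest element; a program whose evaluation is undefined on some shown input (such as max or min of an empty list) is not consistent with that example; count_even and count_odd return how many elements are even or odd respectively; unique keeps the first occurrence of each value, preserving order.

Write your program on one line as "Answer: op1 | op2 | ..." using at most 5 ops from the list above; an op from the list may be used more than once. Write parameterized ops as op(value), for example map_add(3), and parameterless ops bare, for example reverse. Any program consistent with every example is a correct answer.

filter_even | map_add(-1) | unique | min

Check, running the answer program on each example:
  [-15, 9, 4, 10, -1, -6, -26, 37, 19, -49] -> [4, 10, -6, -26] -> [3, 9, -7, -27] -> [3, 9, -7, -27] -> -27
  [38, 10, -21, -11, -26, -4, 24] -> [38, 10, -26, -4, 24] -> [37, 9, -27, -5, 23] -> [37, 9, -27, -5, 23] -> -27
  [29, -35, 1, -41, 12, -49, 15, 36] -> [12, 36] -> [11, 35] -> [11, 35] -> 11
  [-33, 4, 47, 9] -> [4] -> [3] -> [3] -> 3
  [-11, 2, -27, 30, -13, -31] -> [2, 30] -> [1, 29] -> [1, 29] -> 1
  [44, 50, 26, -18, -48, 26] -> [44, 50, 26, -18, -48, 26] -> [43, 49, 25, -19, -49, 25] -> [43, 49, 25, -19, -49] -> -49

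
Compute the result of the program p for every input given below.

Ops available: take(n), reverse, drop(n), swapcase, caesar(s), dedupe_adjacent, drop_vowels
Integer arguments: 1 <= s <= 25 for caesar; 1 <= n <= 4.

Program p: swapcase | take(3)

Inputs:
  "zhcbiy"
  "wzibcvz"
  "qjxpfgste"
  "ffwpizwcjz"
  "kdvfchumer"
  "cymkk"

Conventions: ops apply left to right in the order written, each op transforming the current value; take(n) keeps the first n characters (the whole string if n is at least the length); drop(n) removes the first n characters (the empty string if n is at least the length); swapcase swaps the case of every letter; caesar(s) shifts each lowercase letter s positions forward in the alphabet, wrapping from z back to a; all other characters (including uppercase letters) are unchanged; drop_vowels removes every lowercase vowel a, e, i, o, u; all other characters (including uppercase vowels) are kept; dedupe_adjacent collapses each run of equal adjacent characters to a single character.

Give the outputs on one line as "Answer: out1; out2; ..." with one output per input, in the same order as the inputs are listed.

Execution, op by op:
  "zhcbiy" -> "ZHCBIY" -> "ZHC"
  "wzibcvz" -> "WZIBCVZ" -> "WZI"
  "qjxpfgste" -> "QJXPFGSTE" -> "QJX"
  "ffwpizwcjz" -> "FFWPIZWCJZ" -> "FFW"
  "kdvfchumer" -> "KDVFCHUMER" -> "KDV"
  "cymkk" -> "CYMKK" -> "CYM"

"ZHC"; "WZI"; "QJX"; "FFW"; "KDV"; "CYM"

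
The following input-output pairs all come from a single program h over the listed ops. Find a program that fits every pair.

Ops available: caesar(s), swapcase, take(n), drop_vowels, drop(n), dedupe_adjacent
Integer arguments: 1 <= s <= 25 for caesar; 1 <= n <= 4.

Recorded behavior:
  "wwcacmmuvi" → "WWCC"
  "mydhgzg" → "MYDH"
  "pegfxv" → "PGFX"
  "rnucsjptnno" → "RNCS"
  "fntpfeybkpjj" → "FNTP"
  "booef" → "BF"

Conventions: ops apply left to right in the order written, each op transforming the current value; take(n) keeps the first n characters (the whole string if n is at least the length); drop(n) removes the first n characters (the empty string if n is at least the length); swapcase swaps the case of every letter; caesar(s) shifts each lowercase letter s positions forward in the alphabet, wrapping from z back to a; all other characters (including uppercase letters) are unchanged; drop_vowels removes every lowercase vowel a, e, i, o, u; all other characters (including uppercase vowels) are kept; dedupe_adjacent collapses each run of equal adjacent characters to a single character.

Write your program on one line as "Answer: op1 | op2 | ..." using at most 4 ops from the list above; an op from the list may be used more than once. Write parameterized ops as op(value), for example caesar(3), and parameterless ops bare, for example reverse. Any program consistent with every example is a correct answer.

drop_vowels | take(4) | swapcase

Check, running the answer program on each example:
  "wwcacmmuvi" -> "wwccmmv" -> "wwcc" -> "WWCC"
  "mydhgzg" -> "mydhgzg" -> "mydh" -> "MYDH"
  "pegfxv" -> "pgfxv" -> "pgfx" -> "PGFX"
  "rnucsjptnno" -> "rncsjptnn" -> "rncs" -> "RNCS"
  "fntpfeybkpjj" -> "fntpfybkpjj" -> "fntp" -> "FNTP"
  "booef" -> "bf" -> "bf" -> "BF"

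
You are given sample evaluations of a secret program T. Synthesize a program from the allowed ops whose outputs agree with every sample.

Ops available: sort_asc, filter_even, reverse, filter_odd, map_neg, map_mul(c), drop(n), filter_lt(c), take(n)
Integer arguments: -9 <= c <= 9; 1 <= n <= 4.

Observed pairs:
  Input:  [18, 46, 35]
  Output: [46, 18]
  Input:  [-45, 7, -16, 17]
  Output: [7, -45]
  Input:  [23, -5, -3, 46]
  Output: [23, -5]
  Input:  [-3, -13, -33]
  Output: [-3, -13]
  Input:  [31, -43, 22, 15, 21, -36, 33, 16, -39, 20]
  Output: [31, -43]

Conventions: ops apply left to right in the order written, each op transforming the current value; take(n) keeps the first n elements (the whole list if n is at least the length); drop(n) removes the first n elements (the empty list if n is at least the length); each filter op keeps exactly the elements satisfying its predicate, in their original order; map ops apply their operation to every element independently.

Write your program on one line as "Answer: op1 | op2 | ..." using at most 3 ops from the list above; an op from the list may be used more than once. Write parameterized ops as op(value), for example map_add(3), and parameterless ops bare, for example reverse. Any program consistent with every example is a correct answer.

take(2) | sort_asc | reverse

Check, running the answer program on each example:
  [18, 46, 35] -> [18, 46] -> [18, 46] -> [46, 18]
  [-45, 7, -16, 17] -> [-45, 7] -> [-45, 7] -> [7, -45]
  [23, -5, -3, 46] -> [23, -5] -> [-5, 23] -> [23, -5]
  [-3, -13, -33] -> [-3, -13] -> [-13, -3] -> [-3, -13]
  [31, -43, 22, 15, 21, -36, 33, 16, -39, 20] -> [31, -43] -> [-43, 31] -> [31, -43]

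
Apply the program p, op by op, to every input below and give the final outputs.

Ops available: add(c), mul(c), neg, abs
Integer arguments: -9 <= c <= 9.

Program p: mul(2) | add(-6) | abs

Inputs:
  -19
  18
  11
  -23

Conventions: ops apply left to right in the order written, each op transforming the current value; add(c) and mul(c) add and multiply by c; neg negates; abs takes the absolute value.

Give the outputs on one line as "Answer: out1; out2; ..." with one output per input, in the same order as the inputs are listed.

44; 30; 16; 52

Execution, op by op:
  -19 -> -38 -> -44 -> 44
  18 -> 36 -> 30 -> 30
  11 -> 22 -> 16 -> 16
  -23 -> -46 -> -52 -> 52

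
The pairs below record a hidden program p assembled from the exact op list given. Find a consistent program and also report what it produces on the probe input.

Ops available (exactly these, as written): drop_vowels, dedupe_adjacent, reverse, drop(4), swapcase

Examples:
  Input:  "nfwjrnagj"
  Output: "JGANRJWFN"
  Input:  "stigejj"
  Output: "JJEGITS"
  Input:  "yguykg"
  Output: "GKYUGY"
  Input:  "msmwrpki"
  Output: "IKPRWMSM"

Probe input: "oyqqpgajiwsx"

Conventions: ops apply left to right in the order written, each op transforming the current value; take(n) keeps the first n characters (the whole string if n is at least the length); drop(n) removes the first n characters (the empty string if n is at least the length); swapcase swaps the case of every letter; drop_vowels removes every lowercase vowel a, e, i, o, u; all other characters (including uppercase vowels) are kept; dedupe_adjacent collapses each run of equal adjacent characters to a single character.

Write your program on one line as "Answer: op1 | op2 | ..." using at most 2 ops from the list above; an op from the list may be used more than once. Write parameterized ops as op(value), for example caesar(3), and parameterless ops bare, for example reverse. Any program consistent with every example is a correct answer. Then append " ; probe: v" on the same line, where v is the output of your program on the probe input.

swapcase | reverse ; probe: "XSWIJAGPQQYO"

Check, running the answer program on each example:
  "nfwjrnagj" -> "NFWJRNAGJ" -> "JGANRJWFN"
  "stigejj" -> "STIGEJJ" -> "JJEGITS"
  "yguykg" -> "YGUYKG" -> "GKYUGY"
  "msmwrpki" -> "MSMWRPKI" -> "IKPRWMSM"
  probe: "oyqqpgajiwsx" -> "OYQQPGAJIWSX" -> "XSWIJAGPQQYO"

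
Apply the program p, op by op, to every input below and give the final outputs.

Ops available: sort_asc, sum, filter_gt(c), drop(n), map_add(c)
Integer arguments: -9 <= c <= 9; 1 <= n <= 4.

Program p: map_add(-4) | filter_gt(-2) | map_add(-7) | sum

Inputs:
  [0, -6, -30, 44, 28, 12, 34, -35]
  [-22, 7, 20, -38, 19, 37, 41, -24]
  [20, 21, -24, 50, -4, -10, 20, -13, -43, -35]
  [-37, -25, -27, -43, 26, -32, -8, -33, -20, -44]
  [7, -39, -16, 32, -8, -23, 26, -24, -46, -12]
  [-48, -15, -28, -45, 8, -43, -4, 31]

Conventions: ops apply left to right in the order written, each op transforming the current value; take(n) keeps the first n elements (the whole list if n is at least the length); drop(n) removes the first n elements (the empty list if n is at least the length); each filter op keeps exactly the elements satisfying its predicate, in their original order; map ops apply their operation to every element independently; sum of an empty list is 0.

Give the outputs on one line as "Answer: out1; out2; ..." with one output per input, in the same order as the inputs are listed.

74; 69; 67; 15; 32; 17

Execution, op by op:
  [0, -6, -30, 44, 28, 12, 34, -35] -> [-4, -10, -34, 40, 24, 8, 30, -39] -> [40, 24, 8, 30] -> [33, 17, 1, 23] -> 74
  [-22, 7, 20, -38, 19, 37, 41, -24] -> [-26, 3, 16, -42, 15, 33, 37, -28] -> [3, 16, 15, 33, 37] -> [-4, 9, 8, 26, 30] -> 69
  [20, 21, -24, 50, -4, -10, 20, -13, -43, -35] -> [16, 17, -28, 46, -8, -14, 16, -17, -47, -39] -> [16, 17, 46, 16] -> [9, 10, 39, 9] -> 67
  [-37, -25, -27, -43, 26, -32, -8, -33, -20, -44] -> [-41, -29, -31, -47, 22, -36, -12, -37, -24, -48] -> [22] -> [15] -> 15
  [7, -39, -16, 32, -8, -23, 26, -24, -46, -12] -> [3, -43, -20, 28, -12, -27, 22, -28, -50, -16] -> [3, 28, 22] -> [-4, 21, 15] -> 32
  [-48, -15, -28, -45, 8, -43, -4, 31] -> [-52, -19, -32, -49, 4, -47, -8, 27] -> [4, 27] -> [-3, 20] -> 17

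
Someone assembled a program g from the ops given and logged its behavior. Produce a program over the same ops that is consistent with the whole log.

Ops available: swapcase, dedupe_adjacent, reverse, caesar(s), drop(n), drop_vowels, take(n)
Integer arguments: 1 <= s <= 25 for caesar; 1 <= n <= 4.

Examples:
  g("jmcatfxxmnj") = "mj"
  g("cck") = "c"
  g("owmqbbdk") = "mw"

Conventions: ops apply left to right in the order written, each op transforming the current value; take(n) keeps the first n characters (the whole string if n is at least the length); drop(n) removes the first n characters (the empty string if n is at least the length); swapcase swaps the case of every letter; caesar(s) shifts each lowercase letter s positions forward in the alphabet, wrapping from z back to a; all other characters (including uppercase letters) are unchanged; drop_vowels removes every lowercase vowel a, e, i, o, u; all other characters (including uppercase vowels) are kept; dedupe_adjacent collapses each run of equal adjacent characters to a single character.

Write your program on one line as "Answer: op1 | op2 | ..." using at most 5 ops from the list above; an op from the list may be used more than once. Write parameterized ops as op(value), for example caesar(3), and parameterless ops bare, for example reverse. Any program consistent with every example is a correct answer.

drop_vowels | take(2) | dedupe_adjacent | reverse

Check, running the answer program on each example:
  "jmcatfxxmnj" -> "jmctfxxmnj" -> "jm" -> "jm" -> "mj"
  "cck" -> "cck" -> "cc" -> "c" -> "c"
  "owmqbbdk" -> "wmqbbdk" -> "wm" -> "wm" -> "mw"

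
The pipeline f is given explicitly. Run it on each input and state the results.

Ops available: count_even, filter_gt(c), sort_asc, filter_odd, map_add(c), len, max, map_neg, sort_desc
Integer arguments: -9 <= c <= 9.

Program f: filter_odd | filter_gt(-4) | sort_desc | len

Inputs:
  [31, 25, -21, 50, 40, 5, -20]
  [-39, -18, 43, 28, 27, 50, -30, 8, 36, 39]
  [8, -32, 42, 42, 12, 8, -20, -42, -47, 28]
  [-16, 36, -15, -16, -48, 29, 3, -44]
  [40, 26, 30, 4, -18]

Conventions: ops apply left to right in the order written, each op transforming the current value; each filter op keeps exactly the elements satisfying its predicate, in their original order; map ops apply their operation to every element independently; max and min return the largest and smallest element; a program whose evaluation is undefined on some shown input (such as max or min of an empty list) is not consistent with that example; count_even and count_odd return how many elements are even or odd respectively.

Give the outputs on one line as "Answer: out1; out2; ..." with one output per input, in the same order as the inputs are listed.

Execution, op by op:
  [31, 25, -21, 50, 40, 5, -20] -> [31, 25, -21, 5] -> [31, 25, 5] -> [31, 25, 5] -> 3
  [-39, -18, 43, 28, 27, 50, -30, 8, 36, 39] -> [-39, 43, 27, 39] -> [43, 27, 39] -> [43, 39, 27] -> 3
  [8, -32, 42, 42, 12, 8, -20, -42, -47, 28] -> [-47] -> [] -> [] -> 0
  [-16, 36, -15, -16, -48, 29, 3, -44] -> [-15, 29, 3] -> [29, 3] -> [29, 3] -> 2
  [40, 26, 30, 4, -18] -> [] -> [] -> [] -> 0

3; 3; 0; 2; 0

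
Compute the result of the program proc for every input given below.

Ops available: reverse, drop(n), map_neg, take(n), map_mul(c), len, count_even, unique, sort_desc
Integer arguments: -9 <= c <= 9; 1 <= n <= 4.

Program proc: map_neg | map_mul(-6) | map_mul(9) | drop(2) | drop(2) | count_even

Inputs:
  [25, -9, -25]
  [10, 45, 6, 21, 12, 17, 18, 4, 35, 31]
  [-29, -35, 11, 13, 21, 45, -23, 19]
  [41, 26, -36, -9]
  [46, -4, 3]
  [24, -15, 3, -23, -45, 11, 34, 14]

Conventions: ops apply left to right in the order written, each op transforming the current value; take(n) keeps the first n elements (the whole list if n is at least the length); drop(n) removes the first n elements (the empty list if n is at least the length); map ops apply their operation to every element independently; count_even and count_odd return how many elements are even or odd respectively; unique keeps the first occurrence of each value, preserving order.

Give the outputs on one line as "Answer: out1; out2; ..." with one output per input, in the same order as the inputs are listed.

Execution, op by op:
  [25, -9, -25] -> [-25, 9, 25] -> [150, -54, -150] -> [1350, -486, -1350] -> [-1350] -> [] -> 0
  [10, 45, 6, 21, 12, 17, 18, 4, 35, 31] -> [-10, -45, -6, -21, -12, -17, -18, -4, -35, -31] -> [60, 270, 36, 126, 72, 102, 108, 24, 210, 186] -> [540, 2430, 324, 1134, 648, 918, 972, 216, 1890, 1674] -> [324, 1134, 648, 918, 972, 216, 1890, 1674] -> [648, 918, 972, 216, 1890, 1674] -> 6
  [-29, -35, 11, 13, 21, 45, -23, 19] -> [29, 35, -11, -13, -21, -45, 23, -19] -> [-174, -210, 66, 78, 126, 270, -138, 114] -> [-1566, -1890, 594, 702, 1134, 2430, -1242, 1026] -> [594, 702, 1134, 2430, -1242, 1026] -> [1134, 2430, -1242, 1026] -> 4
  [41, 26, -36, -9] -> [-41, -26, 36, 9] -> [246, 156, -216, -54] -> [2214, 1404, -1944, -486] -> [-1944, -486] -> [] -> 0
  [46, -4, 3] -> [-46, 4, -3] -> [276, -24, 18] -> [2484, -216, 162] -> [162] -> [] -> 0
  [24, -15, 3, -23, -45, 11, 34, 14] -> [-24, 15, -3, 23, 45, -11, -34, -14] -> [144, -90, 18, -138, -270, 66, 204, 84] -> [1296, -810, 162, -1242, -2430, 594, 1836, 756] -> [162, -1242, -2430, 594, 1836, 756] -> [-2430, 594, 1836, 756] -> 4

0; 6; 4; 0; 0; 4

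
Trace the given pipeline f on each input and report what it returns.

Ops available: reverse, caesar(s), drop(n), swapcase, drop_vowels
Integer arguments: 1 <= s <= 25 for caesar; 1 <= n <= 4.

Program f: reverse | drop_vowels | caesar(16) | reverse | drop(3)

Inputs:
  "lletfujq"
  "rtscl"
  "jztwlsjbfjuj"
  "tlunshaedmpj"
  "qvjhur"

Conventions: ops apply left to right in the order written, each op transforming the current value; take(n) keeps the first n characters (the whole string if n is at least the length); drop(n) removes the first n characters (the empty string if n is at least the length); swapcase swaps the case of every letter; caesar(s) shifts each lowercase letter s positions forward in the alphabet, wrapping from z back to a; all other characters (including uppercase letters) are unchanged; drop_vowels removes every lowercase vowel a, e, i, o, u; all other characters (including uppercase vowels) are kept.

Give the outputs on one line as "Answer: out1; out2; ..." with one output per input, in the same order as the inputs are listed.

"vzg"; "sb"; "mbizrvzz"; "ixtcfz"; "xh"

Execution, op by op:
  "lletfujq" -> "qjuftell" -> "qjftll" -> "gzvjbb" -> "bbjvzg" -> "vzg"
  "rtscl" -> "lcstr" -> "lcstr" -> "bsijh" -> "hjisb" -> "sb"
  "jztwlsjbfjuj" -> "jujfbjslwtzj" -> "jjfbjslwtzj" -> "zzvrzibmjpz" -> "zpjmbizrvzz" -> "mbizrvzz"
  "tlunshaedmpj" -> "jpmdeahsnult" -> "jpmdhsnlt" -> "zfctxidbj" -> "jbdixtcfz" -> "ixtcfz"
  "qvjhur" -> "ruhjvq" -> "rhjvq" -> "hxzlg" -> "glzxh" -> "xh"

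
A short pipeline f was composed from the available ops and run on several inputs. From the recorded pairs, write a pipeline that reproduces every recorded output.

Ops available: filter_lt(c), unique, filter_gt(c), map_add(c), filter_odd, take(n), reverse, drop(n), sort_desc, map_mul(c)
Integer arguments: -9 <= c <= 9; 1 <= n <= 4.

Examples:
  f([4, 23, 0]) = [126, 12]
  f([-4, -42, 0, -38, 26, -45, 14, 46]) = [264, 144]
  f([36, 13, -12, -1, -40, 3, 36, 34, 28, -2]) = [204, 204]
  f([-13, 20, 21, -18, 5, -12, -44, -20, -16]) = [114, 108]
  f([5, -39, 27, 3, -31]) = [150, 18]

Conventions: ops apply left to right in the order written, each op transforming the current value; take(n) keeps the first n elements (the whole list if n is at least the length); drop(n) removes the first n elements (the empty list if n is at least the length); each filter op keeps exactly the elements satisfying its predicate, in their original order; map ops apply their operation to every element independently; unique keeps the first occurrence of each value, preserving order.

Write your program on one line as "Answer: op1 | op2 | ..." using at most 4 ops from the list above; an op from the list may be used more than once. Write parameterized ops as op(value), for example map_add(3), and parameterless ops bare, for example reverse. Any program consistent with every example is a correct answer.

sort_desc | map_add(-2) | take(2) | map_mul(6)

Check, running the answer program on each example:
  [4, 23, 0] -> [23, 4, 0] -> [21, 2, -2] -> [21, 2] -> [126, 12]
  [-4, -42, 0, -38, 26, -45, 14, 46] -> [46, 26, 14, 0, -4, -38, -42, -45] -> [44, 24, 12, -2, -6, -40, -44, -47] -> [44, 24] -> [264, 144]
  [36, 13, -12, -1, -40, 3, 36, 34, 28, -2] -> [36, 36, 34, 28, 13, 3, -1, -2, -12, -40] -> [34, 34, 32, 26, 11, 1, -3, -4, -14, -42] -> [34, 34] -> [204, 204]
  [-13, 20, 21, -18, 5, -12, -44, -20, -16] -> [21, 20, 5, -12, -13, -16, -18, -20, -44] -> [19, 18, 3, -14, -15, -18, -20, -22, -46] -> [19, 18] -> [114, 108]
  [5, -39, 27, 3, -31] -> [27, 5, 3, -31, -39] -> [25, 3, 1, -33, -41] -> [25, 3] -> [150, 18]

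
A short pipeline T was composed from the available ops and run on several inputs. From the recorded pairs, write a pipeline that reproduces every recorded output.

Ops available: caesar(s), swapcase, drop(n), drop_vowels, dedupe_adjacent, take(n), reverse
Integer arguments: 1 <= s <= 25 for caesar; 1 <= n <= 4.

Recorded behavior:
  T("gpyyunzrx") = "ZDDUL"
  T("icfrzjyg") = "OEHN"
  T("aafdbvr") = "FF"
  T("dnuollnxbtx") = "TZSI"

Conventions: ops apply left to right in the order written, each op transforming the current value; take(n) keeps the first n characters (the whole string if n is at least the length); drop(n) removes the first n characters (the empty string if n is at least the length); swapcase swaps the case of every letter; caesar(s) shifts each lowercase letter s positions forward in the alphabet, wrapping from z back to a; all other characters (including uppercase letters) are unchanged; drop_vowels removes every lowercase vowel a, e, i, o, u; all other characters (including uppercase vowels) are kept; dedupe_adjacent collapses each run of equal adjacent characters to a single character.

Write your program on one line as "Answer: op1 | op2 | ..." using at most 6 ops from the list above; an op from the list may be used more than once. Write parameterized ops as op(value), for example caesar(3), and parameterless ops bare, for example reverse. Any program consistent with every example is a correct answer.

reverse | caesar(3) | drop_vowels | caesar(2) | drop(2) | swapcase

Check, running the answer program on each example:
  "gpyyunzrx" -> "xrznuyypg" -> "aucqxbbsj" -> "cqxbbsj" -> "eszddul" -> "zddul" -> "ZDDUL"
  "icfrzjyg" -> "gyjzrfci" -> "jbmcuifl" -> "jbmcfl" -> "ldoehn" -> "oehn" -> "OEHN"
  "aafdbvr" -> "rvbdfaa" -> "uyegidd" -> "ygdd" -> "aiff" -> "ff" -> "FF"
  "dnuollnxbtx" -> "xtbxnllound" -> "aweaqoorxqg" -> "wqrxqg" -> "ystzsi" -> "tzsi" -> "TZSI"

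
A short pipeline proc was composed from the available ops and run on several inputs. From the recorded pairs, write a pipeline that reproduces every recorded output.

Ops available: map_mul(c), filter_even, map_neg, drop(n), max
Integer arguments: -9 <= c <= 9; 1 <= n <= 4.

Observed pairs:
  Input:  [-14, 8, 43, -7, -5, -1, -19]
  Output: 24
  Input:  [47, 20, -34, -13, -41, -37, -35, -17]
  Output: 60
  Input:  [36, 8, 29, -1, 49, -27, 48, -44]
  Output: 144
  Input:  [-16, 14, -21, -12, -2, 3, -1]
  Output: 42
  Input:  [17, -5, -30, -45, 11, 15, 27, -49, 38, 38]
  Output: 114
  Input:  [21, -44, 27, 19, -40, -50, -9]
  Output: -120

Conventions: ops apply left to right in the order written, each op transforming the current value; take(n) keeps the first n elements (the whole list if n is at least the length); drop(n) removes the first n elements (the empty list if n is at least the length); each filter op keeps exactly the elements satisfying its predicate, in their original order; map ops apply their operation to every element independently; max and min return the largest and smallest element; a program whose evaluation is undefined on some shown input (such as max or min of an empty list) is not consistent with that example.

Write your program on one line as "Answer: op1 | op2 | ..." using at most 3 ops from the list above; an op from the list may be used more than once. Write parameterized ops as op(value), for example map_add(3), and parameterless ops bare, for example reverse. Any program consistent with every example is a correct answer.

filter_even | map_mul(3) | max

Check, running the answer program on each example:
  [-14, 8, 43, -7, -5, -1, -19] -> [-14, 8] -> [-42, 24] -> 24
  [47, 20, -34, -13, -41, -37, -35, -17] -> [20, -34] -> [60, -102] -> 60
  [36, 8, 29, -1, 49, -27, 48, -44] -> [36, 8, 48, -44] -> [108, 24, 144, -132] -> 144
  [-16, 14, -21, -12, -2, 3, -1] -> [-16, 14, -12, -2] -> [-48, 42, -36, -6] -> 42
  [17, -5, -30, -45, 11, 15, 27, -49, 38, 38] -> [-30, 38, 38] -> [-90, 114, 114] -> 114
  [21, -44, 27, 19, -40, -50, -9] -> [-44, -40, -50] -> [-132, -120, -150] -> -120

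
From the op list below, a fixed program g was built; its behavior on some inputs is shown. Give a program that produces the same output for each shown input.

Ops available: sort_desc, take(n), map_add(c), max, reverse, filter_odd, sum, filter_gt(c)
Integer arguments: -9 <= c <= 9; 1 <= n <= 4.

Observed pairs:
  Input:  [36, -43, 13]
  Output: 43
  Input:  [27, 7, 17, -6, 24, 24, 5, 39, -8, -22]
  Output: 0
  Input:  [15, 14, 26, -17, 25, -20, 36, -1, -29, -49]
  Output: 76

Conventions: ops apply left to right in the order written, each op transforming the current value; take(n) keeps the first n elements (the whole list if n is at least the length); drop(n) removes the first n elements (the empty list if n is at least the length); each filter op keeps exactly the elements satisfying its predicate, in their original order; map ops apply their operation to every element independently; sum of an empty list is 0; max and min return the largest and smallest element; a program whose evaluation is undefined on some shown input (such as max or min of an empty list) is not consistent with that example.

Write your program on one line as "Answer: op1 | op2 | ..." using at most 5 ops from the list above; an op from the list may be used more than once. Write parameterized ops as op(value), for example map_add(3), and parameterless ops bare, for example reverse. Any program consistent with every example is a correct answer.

sort_desc | take(2) | map_add(7) | filter_odd | sum

Check, running the answer program on each example:
  [36, -43, 13] -> [36, 13, -43] -> [36, 13] -> [43, 20] -> [43] -> 43
  [27, 7, 17, -6, 24, 24, 5, 39, -8, -22] -> [39, 27, 24, 24, 17, 7, 5, -6, -8, -22] -> [39, 27] -> [46, 34] -> [] -> 0
  [15, 14, 26, -17, 25, -20, 36, -1, -29, -49] -> [36, 26, 25, 15, 14, -1, -17, -20, -29, -49] -> [36, 26] -> [43, 33] -> [43, 33] -> 76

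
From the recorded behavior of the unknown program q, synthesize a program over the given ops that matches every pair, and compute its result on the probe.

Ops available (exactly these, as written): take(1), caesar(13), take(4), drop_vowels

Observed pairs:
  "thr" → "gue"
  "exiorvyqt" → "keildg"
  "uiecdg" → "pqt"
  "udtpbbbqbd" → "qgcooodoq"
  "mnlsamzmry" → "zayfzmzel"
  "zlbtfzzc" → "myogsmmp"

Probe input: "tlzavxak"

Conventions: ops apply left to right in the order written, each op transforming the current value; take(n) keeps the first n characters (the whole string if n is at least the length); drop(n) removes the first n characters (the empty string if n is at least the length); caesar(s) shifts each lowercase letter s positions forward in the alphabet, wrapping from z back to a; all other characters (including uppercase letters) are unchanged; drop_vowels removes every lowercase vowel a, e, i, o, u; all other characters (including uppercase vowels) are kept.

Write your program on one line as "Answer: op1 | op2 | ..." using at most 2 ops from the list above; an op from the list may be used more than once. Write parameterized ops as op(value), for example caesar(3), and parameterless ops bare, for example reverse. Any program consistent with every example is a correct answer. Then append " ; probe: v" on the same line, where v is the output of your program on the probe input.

drop_vowels | caesar(13) ; probe: "gymikx"

Check, running the answer program on each example:
  "thr" -> "thr" -> "gue"
  "exiorvyqt" -> "xrvyqt" -> "keildg"
  "uiecdg" -> "cdg" -> "pqt"
  "udtpbbbqbd" -> "dtpbbbqbd" -> "qgcooodoq"
  "mnlsamzmry" -> "mnlsmzmry" -> "zayfzmzel"
  "zlbtfzzc" -> "zlbtfzzc" -> "myogsmmp"
  probe: "tlzavxak" -> "tlzvxk" -> "gymikx"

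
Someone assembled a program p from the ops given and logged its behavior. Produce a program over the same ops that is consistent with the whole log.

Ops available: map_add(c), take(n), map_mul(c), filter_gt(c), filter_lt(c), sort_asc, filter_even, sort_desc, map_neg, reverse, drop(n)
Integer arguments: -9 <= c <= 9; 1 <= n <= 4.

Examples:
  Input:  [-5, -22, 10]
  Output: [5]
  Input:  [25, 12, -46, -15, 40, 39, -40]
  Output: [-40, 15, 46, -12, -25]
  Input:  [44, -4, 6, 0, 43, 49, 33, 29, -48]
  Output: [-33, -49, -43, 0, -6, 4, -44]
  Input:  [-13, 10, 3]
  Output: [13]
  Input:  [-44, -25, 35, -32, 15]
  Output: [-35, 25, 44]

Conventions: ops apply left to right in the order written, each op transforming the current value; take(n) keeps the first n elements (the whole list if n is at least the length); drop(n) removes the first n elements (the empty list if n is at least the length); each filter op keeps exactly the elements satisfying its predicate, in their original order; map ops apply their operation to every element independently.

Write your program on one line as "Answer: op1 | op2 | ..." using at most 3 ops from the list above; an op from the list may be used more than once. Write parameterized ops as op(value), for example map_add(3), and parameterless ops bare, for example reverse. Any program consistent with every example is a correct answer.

reverse | drop(2) | map_neg

Check, running the answer program on each example:
  [-5, -22, 10] -> [10, -22, -5] -> [-5] -> [5]
  [25, 12, -46, -15, 40, 39, -40] -> [-40, 39, 40, -15, -46, 12, 25] -> [40, -15, -46, 12, 25] -> [-40, 15, 46, -12, -25]
  [44, -4, 6, 0, 43, 49, 33, 29, -48] -> [-48, 29, 33, 49, 43, 0, 6, -4, 44] -> [33, 49, 43, 0, 6, -4, 44] -> [-33, -49, -43, 0, -6, 4, -44]
  [-13, 10, 3] -> [3, 10, -13] -> [-13] -> [13]
  [-44, -25, 35, -32, 15] -> [15, -32, 35, -25, -44] -> [35, -25, -44] -> [-35, 25, 44]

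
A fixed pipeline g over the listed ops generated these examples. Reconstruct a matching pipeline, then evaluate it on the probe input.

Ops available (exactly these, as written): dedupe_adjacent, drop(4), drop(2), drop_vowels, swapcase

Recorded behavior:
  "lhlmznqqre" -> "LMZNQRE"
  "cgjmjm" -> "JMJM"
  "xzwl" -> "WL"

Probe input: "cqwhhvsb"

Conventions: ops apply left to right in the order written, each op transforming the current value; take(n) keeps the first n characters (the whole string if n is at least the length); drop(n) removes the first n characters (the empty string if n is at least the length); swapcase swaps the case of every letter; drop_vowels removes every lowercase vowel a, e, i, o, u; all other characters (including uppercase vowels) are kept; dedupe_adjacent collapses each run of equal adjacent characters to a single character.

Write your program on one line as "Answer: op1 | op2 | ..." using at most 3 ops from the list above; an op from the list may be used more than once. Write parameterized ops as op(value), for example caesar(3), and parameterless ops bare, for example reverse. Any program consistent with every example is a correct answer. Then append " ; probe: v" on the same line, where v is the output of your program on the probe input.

drop(2) | dedupe_adjacent | swapcase ; probe: "WHVSB"

Check, running the answer program on each example:
  "lhlmznqqre" -> "lmznqqre" -> "lmznqre" -> "LMZNQRE"
  "cgjmjm" -> "jmjm" -> "jmjm" -> "JMJM"
  "xzwl" -> "wl" -> "wl" -> "WL"
  probe: "cqwhhvsb" -> "whhvsb" -> "whvsb" -> "WHVSB"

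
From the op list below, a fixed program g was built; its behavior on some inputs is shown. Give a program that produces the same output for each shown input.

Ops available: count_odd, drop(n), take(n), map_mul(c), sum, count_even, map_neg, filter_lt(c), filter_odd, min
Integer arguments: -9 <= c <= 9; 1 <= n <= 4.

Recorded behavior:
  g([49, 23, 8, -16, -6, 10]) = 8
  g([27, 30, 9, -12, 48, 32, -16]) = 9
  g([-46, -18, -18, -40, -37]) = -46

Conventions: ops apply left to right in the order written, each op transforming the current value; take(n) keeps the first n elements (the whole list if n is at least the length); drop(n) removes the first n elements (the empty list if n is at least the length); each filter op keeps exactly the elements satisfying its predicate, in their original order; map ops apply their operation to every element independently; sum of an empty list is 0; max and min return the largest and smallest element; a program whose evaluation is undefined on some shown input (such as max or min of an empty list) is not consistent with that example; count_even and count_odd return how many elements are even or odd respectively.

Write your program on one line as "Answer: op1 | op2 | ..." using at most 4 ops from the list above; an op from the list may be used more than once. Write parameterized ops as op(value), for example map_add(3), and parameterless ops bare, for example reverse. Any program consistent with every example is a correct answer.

take(4) | take(3) | min

Check, running the answer program on each example:
  [49, 23, 8, -16, -6, 10] -> [49, 23, 8, -16] -> [49, 23, 8] -> 8
  [27, 30, 9, -12, 48, 32, -16] -> [27, 30, 9, -12] -> [27, 30, 9] -> 9
  [-46, -18, -18, -40, -37] -> [-46, -18, -18, -40] -> [-46, -18, -18] -> -46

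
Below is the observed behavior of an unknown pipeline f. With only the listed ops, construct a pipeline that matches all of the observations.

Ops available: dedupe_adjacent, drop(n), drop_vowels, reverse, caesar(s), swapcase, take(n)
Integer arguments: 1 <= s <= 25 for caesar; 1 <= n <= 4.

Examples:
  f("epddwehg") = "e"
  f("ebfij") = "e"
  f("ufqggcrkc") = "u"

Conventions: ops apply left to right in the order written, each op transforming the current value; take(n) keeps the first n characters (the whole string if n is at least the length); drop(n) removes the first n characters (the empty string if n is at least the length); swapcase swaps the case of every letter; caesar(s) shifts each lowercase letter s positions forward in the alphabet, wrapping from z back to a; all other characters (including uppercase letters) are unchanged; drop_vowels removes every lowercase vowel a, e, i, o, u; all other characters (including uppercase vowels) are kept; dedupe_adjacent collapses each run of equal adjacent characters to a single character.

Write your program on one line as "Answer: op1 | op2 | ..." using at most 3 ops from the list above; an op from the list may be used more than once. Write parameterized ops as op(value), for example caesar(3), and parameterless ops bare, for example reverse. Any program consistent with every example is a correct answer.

swapcase | take(1) | swapcase

Check, running the answer program on each example:
  "epddwehg" -> "EPDDWEHG" -> "E" -> "e"
  "ebfij" -> "EBFIJ" -> "E" -> "e"
  "ufqggcrkc" -> "UFQGGCRKC" -> "U" -> "u"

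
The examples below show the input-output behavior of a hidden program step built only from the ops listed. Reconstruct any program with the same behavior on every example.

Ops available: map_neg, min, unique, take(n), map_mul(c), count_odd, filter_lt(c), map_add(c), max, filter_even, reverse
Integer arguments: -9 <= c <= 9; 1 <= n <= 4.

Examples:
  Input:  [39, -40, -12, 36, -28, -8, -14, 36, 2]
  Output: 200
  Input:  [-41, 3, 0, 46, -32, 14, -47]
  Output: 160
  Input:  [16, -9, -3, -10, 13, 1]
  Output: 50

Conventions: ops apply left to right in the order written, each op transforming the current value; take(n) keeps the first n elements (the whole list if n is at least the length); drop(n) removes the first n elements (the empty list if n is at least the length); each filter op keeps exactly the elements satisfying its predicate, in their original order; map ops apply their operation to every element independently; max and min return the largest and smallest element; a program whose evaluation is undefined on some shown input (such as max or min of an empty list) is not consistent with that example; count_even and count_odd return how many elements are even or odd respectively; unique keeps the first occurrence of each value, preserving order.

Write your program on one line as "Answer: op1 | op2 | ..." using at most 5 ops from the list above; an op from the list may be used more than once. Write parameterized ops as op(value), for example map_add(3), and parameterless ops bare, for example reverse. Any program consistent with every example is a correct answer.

map_neg | filter_even | map_mul(5) | unique | max

Check, running the answer program on each example:
  [39, -40, -12, 36, -28, -8, -14, 36, 2] -> [-39, 40, 12, -36, 28, 8, 14, -36, -2] -> [40, 12, -36, 28, 8, 14, -36, -2] -> [200, 60, -180, 140, 40, 70, -180, -10] -> [200, 60, -180, 140, 40, 70, -10] -> 200
  [-41, 3, 0, 46, -32, 14, -47] -> [41, -3, 0, -46, 32, -14, 47] -> [0, -46, 32, -14] -> [0, -230, 160, -70] -> [0, -230, 160, -70] -> 160
  [16, -9, -3, -10, 13, 1] -> [-16, 9, 3, 10, -13, -1] -> [-16, 10] -> [-80, 50] -> [-80, 50] -> 50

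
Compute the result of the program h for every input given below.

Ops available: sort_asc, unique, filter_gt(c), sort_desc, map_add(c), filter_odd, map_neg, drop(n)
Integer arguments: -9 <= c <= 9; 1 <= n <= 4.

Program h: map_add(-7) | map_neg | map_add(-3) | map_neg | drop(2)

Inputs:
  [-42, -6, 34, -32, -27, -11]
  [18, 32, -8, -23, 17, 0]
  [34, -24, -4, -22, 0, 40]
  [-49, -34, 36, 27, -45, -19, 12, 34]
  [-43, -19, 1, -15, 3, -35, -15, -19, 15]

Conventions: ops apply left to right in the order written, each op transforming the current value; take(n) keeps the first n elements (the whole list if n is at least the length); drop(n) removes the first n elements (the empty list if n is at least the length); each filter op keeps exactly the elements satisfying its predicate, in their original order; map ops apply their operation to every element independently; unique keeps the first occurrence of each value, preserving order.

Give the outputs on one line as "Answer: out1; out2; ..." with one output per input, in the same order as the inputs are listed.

[30, -36, -31, -15]; [-12, -27, 13, -4]; [-8, -26, -4, 36]; [32, 23, -49, -23, 8, 30]; [-3, -19, -1, -39, -19, -23, 11]

Execution, op by op:
  [-42, -6, 34, -32, -27, -11] -> [-49, -13, 27, -39, -34, -18] -> [49, 13, -27, 39, 34, 18] -> [46, 10, -30, 36, 31, 15] -> [-46, -10, 30, -36, -31, -15] -> [30, -36, -31, -15]
  [18, 32, -8, -23, 17, 0] -> [11, 25, -15, -30, 10, -7] -> [-11, -25, 15, 30, -10, 7] -> [-14, -28, 12, 27, -13, 4] -> [14, 28, -12, -27, 13, -4] -> [-12, -27, 13, -4]
  [34, -24, -4, -22, 0, 40] -> [27, -31, -11, -29, -7, 33] -> [-27, 31, 11, 29, 7, -33] -> [-30, 28, 8, 26, 4, -36] -> [30, -28, -8, -26, -4, 36] -> [-8, -26, -4, 36]
  [-49, -34, 36, 27, -45, -19, 12, 34] -> [-56, -41, 29, 20, -52, -26, 5, 27] -> [56, 41, -29, -20, 52, 26, -5, -27] -> [53, 38, -32, -23, 49, 23, -8, -30] -> [-53, -38, 32, 23, -49, -23, 8, 30] -> [32, 23, -49, -23, 8, 30]
  [-43, -19, 1, -15, 3, -35, -15, -19, 15] -> [-50, -26, -6, -22, -4, -42, -22, -26, 8] -> [50, 26, 6, 22, 4, 42, 22, 26, -8] -> [47, 23, 3, 19, 1, 39, 19, 23, -11] -> [-47, -23, -3, -19, -1, -39, -19, -23, 11] -> [-3, -19, -1, -39, -19, -23, 11]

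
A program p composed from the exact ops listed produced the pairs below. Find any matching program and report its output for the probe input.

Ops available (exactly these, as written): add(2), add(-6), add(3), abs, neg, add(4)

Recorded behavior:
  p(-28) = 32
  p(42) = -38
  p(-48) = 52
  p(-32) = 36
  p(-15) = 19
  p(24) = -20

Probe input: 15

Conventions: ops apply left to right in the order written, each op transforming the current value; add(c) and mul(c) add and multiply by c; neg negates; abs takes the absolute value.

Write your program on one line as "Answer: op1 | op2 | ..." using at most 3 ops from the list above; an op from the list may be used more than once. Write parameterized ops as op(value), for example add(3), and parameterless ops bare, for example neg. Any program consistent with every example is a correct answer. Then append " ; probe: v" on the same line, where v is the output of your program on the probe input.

neg | add(4) ; probe: -11

Check, running the answer program on each example:
  -28 -> 28 -> 32
  42 -> -42 -> -38
  -48 -> 48 -> 52
  -32 -> 32 -> 36
  -15 -> 15 -> 19
  24 -> -24 -> -20
  probe: 15 -> -15 -> -11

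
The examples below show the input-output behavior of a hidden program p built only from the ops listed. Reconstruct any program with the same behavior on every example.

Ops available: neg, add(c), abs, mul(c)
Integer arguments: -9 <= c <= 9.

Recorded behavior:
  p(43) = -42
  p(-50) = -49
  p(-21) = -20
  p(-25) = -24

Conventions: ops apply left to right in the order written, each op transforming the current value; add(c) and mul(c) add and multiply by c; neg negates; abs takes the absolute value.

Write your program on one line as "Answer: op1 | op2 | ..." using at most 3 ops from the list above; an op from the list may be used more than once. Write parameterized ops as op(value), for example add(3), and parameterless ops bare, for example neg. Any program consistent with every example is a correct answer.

abs | add(-1) | neg

Check, running the answer program on each example:
  43 -> 43 -> 42 -> -42
  -50 -> 50 -> 49 -> -49
  -21 -> 21 -> 20 -> -20
  -25 -> 25 -> 24 -> -24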